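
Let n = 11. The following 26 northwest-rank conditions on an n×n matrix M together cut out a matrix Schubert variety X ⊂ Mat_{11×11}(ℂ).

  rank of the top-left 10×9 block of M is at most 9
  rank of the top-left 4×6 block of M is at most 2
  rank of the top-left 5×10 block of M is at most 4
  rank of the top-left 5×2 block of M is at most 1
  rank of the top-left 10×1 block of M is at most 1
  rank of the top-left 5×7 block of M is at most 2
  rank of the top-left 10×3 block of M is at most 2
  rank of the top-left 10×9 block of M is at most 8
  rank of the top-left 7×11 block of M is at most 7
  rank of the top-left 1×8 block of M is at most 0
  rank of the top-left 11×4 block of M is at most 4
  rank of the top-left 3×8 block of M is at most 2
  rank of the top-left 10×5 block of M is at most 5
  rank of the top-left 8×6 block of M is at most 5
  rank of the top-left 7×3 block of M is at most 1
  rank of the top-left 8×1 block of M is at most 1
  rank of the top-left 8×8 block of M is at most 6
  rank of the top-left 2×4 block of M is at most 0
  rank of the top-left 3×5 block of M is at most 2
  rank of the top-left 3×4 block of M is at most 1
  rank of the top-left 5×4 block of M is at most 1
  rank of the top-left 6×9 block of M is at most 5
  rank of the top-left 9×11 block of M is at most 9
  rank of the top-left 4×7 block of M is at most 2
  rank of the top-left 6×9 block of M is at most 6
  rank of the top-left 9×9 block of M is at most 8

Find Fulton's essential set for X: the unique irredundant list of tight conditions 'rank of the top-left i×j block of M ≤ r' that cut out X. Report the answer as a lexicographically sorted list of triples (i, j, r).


Computing R[i][j] = min implied NW-rank bound (n=11, 26 conditions):

  i=1: 0, 0, 0, 0, 0, 0, 0, 0, 1, 1, 1
  i=2: 0, 0, 0, 0, 1, 1, 1, 1, 2, 2, 2
  i=3: 1, 1, 1, 1, 2, 2, 2, 2, 3, 3, 3
  i=4: 1, 1, 1, 1, 2, 2, 2, 3, 4, 4, 4
  i=5: 1, 1, 1, 1, 2, 2, 2, 3, 4, 4, 5
  i=6: 1, 1, 1, 2, 3, 3, 3, 4, 5, 5, 6
  i=7: 1, 1, 1, 2, 3, 4, 4, 5, 6, 6, 7
  i=8: 1, 2, 2, 3, 4, 5, 5, 6, 7, 7, 8
  i=9: 1, 2, 2, 3, 4, 5, 6, 7, 8, 8, 9
  i=10: 1, 2, 2, 3, 4, 5, 6, 7, 8, 9, 10
  i=11: 1, 2, 3, 4, 5, 6, 7, 8, 9, 10, 11

second differences of R give the permutation w = (9, 5, 1, 8, 11, 4, 6, 2, 7, 10, 3).

|D(w)|=29, |Ess(w)|=7:

[(1, 8, 0), (2, 4, 0), (5, 4, 1), (5, 7, 2), (5, 10, 4), (7, 3, 1), (10, 3, 2)]


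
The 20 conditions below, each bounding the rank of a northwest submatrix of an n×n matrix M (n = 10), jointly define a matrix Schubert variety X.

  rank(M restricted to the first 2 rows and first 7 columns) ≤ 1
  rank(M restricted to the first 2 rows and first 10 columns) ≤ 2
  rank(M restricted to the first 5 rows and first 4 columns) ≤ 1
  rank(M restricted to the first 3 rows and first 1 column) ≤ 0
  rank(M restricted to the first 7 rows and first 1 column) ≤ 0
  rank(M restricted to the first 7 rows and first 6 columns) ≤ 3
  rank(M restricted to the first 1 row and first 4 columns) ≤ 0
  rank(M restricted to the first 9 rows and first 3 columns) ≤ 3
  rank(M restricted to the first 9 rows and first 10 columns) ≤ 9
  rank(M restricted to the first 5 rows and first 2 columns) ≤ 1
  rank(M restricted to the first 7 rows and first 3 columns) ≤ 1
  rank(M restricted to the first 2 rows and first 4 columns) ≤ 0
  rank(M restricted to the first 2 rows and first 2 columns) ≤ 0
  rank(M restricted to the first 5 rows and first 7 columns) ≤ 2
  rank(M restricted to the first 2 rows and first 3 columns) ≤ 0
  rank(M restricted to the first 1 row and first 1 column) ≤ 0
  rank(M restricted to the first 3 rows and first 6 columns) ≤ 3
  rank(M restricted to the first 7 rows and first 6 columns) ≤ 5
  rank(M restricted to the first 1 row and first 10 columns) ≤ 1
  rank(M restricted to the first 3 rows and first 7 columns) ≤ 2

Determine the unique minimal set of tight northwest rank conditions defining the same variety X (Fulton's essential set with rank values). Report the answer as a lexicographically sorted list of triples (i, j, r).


Reconstructing r_w from the 20 given conditions:

  i=1: 0  0  0  0  1  1  1  1  1  1
  i=2: 0  0  0  0  1  1  1  2  2  2
  i=3: 0  1  1  1  2  2  2  3  3  3
  i=4: 0  1  1  1  2  2  2  3  4  4
  i=5: 0  1  1  1  2  2  2  3  4  5
  i=6: 0  1  1  2  3  3  3  4  5  6
  i=7: 0  1  1  2  3  3  4  5  6  7
  i=8: 1  2  2  3  4  4  5  6  7  8
  i=9: 1  2  3  4  5  5  6  7  8  9
  i=10: 1  2  3  4  5  6  7  8  9  10

the unique w with this rank table is (5, 8, 2, 9, 10, 4, 7, 1, 3, 6).

Rothe diagram D(w) (26 cells), 7 SE-corners (essential conditions):

[(2, 4, 0), (2, 7, 1), (5, 4, 1), (5, 7, 2), (7, 1, 0), (7, 3, 1), (7, 6, 3)]


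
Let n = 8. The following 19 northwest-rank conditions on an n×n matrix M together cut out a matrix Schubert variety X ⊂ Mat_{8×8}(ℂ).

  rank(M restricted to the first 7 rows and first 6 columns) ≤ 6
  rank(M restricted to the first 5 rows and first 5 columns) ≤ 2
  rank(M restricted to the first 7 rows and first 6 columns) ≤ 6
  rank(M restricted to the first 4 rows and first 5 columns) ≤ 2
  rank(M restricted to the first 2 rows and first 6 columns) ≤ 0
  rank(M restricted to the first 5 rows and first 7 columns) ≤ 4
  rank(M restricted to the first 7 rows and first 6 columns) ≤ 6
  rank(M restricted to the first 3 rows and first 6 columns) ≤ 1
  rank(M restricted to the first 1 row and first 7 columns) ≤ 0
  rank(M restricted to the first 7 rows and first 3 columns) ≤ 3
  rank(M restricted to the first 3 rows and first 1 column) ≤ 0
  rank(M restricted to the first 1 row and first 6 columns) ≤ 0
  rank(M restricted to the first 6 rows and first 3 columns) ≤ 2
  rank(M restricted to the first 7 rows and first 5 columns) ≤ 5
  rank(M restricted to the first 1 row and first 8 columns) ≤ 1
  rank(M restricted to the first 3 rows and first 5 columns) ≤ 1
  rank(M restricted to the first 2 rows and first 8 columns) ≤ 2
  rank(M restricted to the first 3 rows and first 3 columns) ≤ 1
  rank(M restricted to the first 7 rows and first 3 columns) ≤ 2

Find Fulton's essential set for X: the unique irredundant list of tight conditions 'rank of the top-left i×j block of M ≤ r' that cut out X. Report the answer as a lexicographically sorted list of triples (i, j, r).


Propagating the 19 rank bounds to every northwest block:

  0 | 0 | 0 | 0 | 0 | 0 | 0 | 1
  0 | 0 | 0 | 0 | 0 | 0 | 1 | 2
  0 | 1 | 1 | 1 | 1 | 1 | 2 | 3
  1 | 2 | 2 | 2 | 2 | 2 | 3 | 4
  1 | 2 | 2 | 2 | 2 | 3 | 4 | 5
  1 | 2 | 2 | 3 | 3 | 4 | 5 | 6
  1 | 2 | 2 | 3 | 4 | 5 | 6 | 7
  1 | 2 | 3 | 4 | 5 | 6 | 7 | 8

second differences of R give the permutation w = (8, 7, 2, 1, 6, 4, 5, 3).

ℓ(w)=19; the 5 essential cells (i,j,r):

[(1, 7, 0), (2, 6, 0), (3, 1, 0), (5, 5, 2), (7, 3, 2)]


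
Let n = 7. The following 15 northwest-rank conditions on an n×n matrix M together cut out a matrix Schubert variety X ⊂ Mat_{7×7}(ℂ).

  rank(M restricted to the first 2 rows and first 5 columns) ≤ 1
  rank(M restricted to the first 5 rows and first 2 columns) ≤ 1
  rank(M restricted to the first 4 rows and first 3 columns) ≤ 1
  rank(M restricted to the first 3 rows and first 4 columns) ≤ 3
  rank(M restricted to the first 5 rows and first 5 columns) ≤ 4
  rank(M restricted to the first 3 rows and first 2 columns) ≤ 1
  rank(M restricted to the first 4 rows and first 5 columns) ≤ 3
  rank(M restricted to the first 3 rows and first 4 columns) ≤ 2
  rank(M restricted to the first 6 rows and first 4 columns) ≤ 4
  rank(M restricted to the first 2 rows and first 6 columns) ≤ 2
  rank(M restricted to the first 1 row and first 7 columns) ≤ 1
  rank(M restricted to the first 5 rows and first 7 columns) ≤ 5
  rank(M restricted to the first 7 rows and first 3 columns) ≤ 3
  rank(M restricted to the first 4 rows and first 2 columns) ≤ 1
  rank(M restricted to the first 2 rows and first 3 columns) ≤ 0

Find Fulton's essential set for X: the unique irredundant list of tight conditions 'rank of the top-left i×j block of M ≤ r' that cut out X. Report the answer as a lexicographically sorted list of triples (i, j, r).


Propagating the 15 rank bounds to every northwest block:

  0 0 0 1 1 1 1
  0 0 0 1 1 2 2
  1 1 1 2 2 3 3
  1 1 1 2 3 4 4
  1 1 2 3 4 5 5
  1 2 3 4 5 6 6
  1 2 3 4 5 6 7

the unique w with this rank table is (4, 6, 1, 5, 3, 2, 7).

Fulton essential set (4 of the 10 Rothe cells):

[(2, 3, 0), (2, 5, 1), (4, 3, 1), (5, 2, 1)]


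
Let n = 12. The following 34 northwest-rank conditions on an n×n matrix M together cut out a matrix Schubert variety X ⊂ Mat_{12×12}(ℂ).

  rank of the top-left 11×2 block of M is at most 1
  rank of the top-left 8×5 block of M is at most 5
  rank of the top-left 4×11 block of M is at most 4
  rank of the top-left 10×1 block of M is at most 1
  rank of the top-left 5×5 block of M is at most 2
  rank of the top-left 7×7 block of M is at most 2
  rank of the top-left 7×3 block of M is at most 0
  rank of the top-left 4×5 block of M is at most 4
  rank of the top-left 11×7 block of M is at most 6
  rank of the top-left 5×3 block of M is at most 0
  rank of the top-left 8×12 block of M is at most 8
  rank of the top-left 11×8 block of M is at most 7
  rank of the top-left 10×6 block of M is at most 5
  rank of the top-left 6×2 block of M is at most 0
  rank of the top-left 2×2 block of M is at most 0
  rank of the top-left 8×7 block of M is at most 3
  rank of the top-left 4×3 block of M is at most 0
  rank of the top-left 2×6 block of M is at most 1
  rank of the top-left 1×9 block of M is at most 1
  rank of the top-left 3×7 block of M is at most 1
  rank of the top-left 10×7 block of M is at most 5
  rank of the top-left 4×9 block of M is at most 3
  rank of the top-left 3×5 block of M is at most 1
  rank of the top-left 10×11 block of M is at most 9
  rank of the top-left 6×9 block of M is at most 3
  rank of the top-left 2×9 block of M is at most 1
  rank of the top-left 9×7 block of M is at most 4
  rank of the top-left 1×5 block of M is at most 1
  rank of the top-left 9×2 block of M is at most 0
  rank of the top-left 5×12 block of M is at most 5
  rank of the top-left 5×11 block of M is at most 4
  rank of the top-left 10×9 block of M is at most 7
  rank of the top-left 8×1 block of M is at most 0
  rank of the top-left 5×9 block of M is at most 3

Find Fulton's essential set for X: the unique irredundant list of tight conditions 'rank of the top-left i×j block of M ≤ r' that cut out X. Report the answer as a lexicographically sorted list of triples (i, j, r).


The tightest implied rank at each (i,j), from the 34 conditions:

  R[1]: 0  0  0  1  1  1  1  1  1  1  1  1
  R[2]: 0  0  0  1  1  1  1  1  1  2  2  2
  R[3]: 0  0  0  1  1  1  1  2  2  3  3  3
  R[4]: 0  0  0  1  2  2  2  3  3  4  4  4
  R[5]: 0  0  0  1  2  2  2  3  3  4  4  5
  R[6]: 0  0  0  1  2  2  2  3  3  4  5  6
  R[7]: 0  0  0  1  2  2  2  3  4  5  6  7
  R[8]: 0  0  1  2  3  3  3  4  5  6  7  8
  R[9]: 0  0  1  2  3  4  4  5  6  7  8  9
  R[10]: 1  1  2  3  4  5  5  6  7  8  9  10
  R[11]: 1  1  2  3  4  5  6  7  8  9  10  11
  R[12]: 1  2  3  4  5  6  7  8  9  10  11  12

reading off 1-entries of Δ²R: w = (4, 10, 8, 5, 12, 11, 9, 3, 6, 1, 7, 2).

ℓ(w)=43; the 8 essential cells (i,j,r):

[(2, 9, 1), (3, 7, 1), (5, 11, 4), (6, 9, 3), (7, 3, 0), (7, 7, 2), (9, 2, 0), (11, 2, 1)]


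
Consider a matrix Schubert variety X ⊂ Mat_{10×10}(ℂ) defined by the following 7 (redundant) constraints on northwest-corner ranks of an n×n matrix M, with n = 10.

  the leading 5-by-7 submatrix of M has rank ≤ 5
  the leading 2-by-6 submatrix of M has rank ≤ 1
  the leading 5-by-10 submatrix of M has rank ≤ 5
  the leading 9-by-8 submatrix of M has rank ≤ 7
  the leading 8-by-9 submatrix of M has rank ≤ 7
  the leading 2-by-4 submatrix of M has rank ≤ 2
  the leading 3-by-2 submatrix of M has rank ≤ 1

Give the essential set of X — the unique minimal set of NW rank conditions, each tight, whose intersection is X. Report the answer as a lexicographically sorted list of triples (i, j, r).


Rank table r_w(10×10) implied by the 7 constraints:

  R[1]: 1, 1, 1, 1, 1, 1, 1, 1, 1, 1
  R[2]: 1, 1, 1, 1, 1, 1, 2, 2, 2, 2
  R[3]: 1, 1, 2, 2, 2, 2, 3, 3, 3, 3
  R[4]: 1, 2, 3, 3, 3, 3, 4, 4, 4, 4
  R[5]: 1, 2, 3, 4, 4, 4, 5, 5, 5, 5
  R[6]: 1, 2, 3, 4, 5, 5, 6, 6, 6, 6
  R[7]: 1, 2, 3, 4, 5, 6, 7, 7, 7, 7
  R[8]: 1, 2, 3, 4, 5, 6, 7, 7, 7, 8
  R[9]: 1, 2, 3, 4, 5, 6, 7, 7, 8, 9
  R[10]: 1, 2, 3, 4, 5, 6, 7, 8, 9, 10

second differences of R give the permutation w = (1, 7, 3, 2, 4, 5, 6, 10, 9, 8).

4 SE-corners of the 9-cell Rothe diagram give Ess(w):

[(2, 6, 1), (3, 2, 1), (8, 9, 7), (9, 8, 7)]


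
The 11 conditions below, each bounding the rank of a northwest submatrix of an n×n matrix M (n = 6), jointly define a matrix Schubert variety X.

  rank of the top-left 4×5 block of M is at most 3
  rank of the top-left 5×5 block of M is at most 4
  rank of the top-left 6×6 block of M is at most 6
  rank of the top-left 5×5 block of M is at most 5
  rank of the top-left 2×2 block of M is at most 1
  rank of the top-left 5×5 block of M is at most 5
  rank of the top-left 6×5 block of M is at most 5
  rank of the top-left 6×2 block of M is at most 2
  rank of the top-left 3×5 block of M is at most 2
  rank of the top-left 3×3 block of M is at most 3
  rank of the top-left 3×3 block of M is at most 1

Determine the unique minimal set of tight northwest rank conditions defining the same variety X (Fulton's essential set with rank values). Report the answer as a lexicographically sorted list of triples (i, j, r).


Recovering R(i,j) via the rank-extension bound from the 11 conditions:

  row 1: 1, 1, 1, 1, 1, 1
  row 2: 1, 1, 1, 2, 2, 2
  row 3: 1, 1, 1, 2, 2, 3
  row 4: 1, 2, 2, 3, 3, 4
  row 5: 1, 2, 3, 4, 4, 5
  row 6: 1, 2, 3, 4, 5, 6

hence w(1..6) = (1, 4, 6, 2, 3, 5).

ℓ(w)=5; the 2 essential cells (i,j,r):

[(3, 3, 1), (3, 5, 2)]


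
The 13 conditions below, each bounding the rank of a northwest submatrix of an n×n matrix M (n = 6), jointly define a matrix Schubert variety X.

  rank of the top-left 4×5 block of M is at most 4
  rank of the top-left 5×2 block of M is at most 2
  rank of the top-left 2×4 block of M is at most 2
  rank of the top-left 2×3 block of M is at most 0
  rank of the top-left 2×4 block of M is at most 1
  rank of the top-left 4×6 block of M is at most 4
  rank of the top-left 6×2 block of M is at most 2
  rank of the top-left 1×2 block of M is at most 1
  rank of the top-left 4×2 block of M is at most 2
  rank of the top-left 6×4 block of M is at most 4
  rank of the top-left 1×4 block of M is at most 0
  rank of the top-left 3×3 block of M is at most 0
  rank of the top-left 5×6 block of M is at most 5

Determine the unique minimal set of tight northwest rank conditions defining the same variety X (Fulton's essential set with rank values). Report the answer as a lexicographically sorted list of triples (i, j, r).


Propagating the 13 rank bounds to every northwest block:

  0, 0, 0, 0, 1, 1
  0, 0, 0, 1, 2, 2
  0, 0, 0, 1, 2, 3
  1, 1, 1, 2, 3, 4
  1, 2, 2, 3, 4, 5
  1, 2, 3, 4, 5, 6

hence w(1..6) = (5, 4, 6, 1, 2, 3).

Fulton essential set (2 of the 10 Rothe cells):

[(1, 4, 0), (3, 3, 0)]


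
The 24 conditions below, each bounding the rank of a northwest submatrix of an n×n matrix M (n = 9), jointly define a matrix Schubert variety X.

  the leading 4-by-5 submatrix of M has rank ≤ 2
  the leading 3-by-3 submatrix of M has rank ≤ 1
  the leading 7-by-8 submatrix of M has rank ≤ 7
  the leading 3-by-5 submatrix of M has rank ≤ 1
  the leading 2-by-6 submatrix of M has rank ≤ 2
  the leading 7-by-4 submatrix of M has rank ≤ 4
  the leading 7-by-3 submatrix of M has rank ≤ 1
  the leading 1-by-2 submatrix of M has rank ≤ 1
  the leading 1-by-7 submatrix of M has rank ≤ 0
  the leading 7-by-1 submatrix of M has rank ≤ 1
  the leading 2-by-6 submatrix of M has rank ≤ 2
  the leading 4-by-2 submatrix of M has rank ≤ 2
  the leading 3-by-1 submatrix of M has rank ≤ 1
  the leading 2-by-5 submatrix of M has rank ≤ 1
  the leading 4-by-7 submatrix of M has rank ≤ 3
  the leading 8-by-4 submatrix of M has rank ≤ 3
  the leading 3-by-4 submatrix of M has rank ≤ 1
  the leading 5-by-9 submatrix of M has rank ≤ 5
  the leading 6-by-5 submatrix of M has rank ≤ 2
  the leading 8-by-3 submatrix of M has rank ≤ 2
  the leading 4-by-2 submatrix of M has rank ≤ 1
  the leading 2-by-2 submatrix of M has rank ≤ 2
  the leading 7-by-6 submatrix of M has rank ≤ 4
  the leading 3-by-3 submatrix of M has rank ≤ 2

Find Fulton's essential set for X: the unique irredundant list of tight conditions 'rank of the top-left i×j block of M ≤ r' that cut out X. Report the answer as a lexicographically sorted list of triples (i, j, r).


Rank table r_w(9×9) implied by the 24 constraints:

  i=1: 0 | 0 | 0 | 0 | 0 | 0 | 0 | 1 | 1
  i=2: 1 | 1 | 1 | 1 | 1 | 1 | 1 | 2 | 2
  i=3: 1 | 1 | 1 | 1 | 1 | 2 | 2 | 3 | 3
  i=4: 1 | 1 | 1 | 2 | 2 | 3 | 3 | 4 | 4
  i=5: 1 | 1 | 1 | 2 | 2 | 3 | 4 | 5 | 5
  i=6: 1 | 1 | 1 | 2 | 2 | 3 | 4 | 5 | 6
  i=7: 1 | 1 | 1 | 2 | 3 | 4 | 5 | 6 | 7
  i=8: 1 | 2 | 2 | 3 | 4 | 5 | 6 | 7 | 8
  i=9: 1 | 2 | 3 | 4 | 5 | 6 | 7 | 8 | 9

second differences of R give the permutation w = (8, 1, 6, 4, 7, 9, 5, 2, 3).

ℓ(w)=21; the 4 essential cells (i,j,r):

[(1, 7, 0), (3, 5, 1), (6, 5, 2), (7, 3, 1)]


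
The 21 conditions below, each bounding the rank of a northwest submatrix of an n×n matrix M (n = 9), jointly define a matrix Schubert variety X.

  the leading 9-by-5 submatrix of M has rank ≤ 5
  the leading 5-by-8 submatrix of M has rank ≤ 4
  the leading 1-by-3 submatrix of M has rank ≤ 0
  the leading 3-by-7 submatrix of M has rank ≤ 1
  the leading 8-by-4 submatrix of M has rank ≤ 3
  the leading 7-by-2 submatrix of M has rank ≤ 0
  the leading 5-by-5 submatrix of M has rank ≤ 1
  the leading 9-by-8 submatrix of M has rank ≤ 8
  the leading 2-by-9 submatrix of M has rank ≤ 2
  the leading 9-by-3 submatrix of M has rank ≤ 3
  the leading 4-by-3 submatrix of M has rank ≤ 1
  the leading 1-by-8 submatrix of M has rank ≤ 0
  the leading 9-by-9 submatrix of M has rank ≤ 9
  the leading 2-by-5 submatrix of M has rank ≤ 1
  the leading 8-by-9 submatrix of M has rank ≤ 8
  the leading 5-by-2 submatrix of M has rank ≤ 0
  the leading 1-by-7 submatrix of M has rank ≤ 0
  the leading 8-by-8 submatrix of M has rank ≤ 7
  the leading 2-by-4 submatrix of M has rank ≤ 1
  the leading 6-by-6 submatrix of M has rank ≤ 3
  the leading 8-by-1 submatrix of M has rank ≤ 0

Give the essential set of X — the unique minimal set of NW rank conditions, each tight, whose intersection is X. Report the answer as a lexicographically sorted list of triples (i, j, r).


The tightest implied rank at each (i,j), from the 21 conditions:

  R[1]: 0 | 0 | 0 | 0 | 0 | 0 | 0 | 0 | 1
  R[2]: 0 | 0 | 1 | 1 | 1 | 1 | 1 | 1 | 2
  R[3]: 0 | 0 | 1 | 1 | 1 | 1 | 1 | 2 | 3
  R[4]: 0 | 0 | 1 | 1 | 1 | 2 | 2 | 3 | 4
  R[5]: 0 | 0 | 1 | 1 | 1 | 2 | 3 | 4 | 5
  R[6]: 0 | 0 | 1 | 2 | 2 | 3 | 4 | 5 | 6
  R[7]: 0 | 0 | 1 | 2 | 3 | 4 | 5 | 6 | 7
  R[8]: 0 | 1 | 2 | 3 | 4 | 5 | 6 | 7 | 8
  R[9]: 1 | 2 | 3 | 4 | 5 | 6 | 7 | 8 | 9

giving w = (9, 3, 8, 6, 7, 4, 5, 2, 1) via Δ²R.

|D(w)|=29, |Ess(w)|=5:

[(1, 8, 0), (3, 7, 1), (5, 5, 1), (7, 2, 0), (8, 1, 0)]


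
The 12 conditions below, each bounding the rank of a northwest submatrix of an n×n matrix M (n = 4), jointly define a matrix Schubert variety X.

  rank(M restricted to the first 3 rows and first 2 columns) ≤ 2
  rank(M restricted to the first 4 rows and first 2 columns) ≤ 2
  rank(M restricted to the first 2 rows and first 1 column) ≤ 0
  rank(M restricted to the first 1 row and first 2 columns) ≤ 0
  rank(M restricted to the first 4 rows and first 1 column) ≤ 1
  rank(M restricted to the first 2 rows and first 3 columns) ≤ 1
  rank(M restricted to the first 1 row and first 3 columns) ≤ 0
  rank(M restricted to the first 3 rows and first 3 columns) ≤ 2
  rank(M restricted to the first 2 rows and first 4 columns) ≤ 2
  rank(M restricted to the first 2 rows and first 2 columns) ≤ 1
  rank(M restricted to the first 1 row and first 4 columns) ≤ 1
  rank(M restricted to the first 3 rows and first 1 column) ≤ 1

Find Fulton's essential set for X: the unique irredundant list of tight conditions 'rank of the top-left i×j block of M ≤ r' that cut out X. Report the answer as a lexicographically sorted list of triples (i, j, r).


The tightest implied rank at each (i,j), from the 12 conditions:

  0  0  0  1
  0  1  1  2
  1  2  2  3
  1  2  3  4

the unique w with this rank table is (4, 2, 1, 3).

D(w) has 4 cells with 2 SE-corners; essential set:

[(1, 3, 0), (2, 1, 0)]


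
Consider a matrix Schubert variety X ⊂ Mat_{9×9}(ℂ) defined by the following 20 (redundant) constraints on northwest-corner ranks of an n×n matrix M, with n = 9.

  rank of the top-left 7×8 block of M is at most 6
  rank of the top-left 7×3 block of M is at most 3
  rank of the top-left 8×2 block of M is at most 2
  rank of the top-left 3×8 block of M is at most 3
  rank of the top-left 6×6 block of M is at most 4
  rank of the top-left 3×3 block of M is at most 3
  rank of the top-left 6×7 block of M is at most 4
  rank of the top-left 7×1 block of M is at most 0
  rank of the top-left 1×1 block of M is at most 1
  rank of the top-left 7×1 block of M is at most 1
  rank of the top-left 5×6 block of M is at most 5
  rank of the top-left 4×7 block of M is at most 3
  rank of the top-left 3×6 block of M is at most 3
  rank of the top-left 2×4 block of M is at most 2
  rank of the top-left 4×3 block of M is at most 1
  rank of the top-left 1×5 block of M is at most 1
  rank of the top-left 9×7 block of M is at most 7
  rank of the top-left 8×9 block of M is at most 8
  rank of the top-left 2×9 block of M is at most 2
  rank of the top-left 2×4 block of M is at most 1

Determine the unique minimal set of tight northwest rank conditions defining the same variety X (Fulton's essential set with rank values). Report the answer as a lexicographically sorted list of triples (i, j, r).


Propagating the 20 rank bounds to every northwest block:

  R[1]: 0 | 1 | 1 | 1 | 1 | 1 | 1 | 1 | 1
  R[2]: 0 | 1 | 1 | 1 | 2 | 2 | 2 | 2 | 2
  R[3]: 0 | 1 | 1 | 2 | 3 | 3 | 3 | 3 | 3
  R[4]: 0 | 1 | 1 | 2 | 3 | 3 | 3 | 4 | 4
  R[5]: 0 | 1 | 2 | 3 | 4 | 4 | 4 | 5 | 5
  R[6]: 0 | 1 | 2 | 3 | 4 | 4 | 4 | 5 | 6
  R[7]: 0 | 1 | 2 | 3 | 4 | 5 | 5 | 6 | 7
  R[8]: 1 | 2 | 3 | 4 | 5 | 6 | 6 | 7 | 8
  R[9]: 1 | 2 | 3 | 4 | 5 | 6 | 7 | 8 | 9

hence w(1..9) = (2, 5, 4, 8, 3, 9, 6, 1, 7).

|D(w)|=15, |Ess(w)|=5:

[(2, 4, 1), (4, 3, 1), (4, 7, 3), (6, 7, 4), (7, 1, 0)]


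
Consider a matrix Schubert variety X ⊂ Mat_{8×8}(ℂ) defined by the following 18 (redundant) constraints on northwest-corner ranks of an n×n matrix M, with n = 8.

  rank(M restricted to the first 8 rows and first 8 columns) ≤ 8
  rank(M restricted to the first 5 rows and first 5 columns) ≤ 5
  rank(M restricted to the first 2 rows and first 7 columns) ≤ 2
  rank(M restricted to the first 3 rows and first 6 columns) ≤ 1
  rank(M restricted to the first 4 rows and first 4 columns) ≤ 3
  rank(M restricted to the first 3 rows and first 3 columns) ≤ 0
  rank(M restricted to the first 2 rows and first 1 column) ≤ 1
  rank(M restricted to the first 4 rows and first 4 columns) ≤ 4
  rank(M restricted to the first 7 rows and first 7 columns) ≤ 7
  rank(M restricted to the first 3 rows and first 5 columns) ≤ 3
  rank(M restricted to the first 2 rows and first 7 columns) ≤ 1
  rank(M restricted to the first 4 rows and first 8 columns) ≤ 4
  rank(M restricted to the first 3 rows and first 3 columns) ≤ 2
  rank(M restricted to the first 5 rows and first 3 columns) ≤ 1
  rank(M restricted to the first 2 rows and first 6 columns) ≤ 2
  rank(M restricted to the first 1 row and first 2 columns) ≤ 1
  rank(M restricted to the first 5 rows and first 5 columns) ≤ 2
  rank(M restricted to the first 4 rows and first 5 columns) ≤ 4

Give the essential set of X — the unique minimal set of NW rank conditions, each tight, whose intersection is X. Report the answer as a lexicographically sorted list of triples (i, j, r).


Rank table r_w(8×8) implied by the 18 constraints:

  i=1: 0 | 0 | 0 | 1 | 1 | 1 | 1 | 1
  i=2: 0 | 0 | 0 | 1 | 1 | 1 | 1 | 2
  i=3: 0 | 0 | 0 | 1 | 1 | 1 | 2 | 3
  i=4: 1 | 1 | 1 | 2 | 2 | 2 | 3 | 4
  i=5: 1 | 1 | 1 | 2 | 2 | 3 | 4 | 5
  i=6: 1 | 2 | 2 | 3 | 3 | 4 | 5 | 6
  i=7: 1 | 2 | 3 | 4 | 4 | 5 | 6 | 7
  i=8: 1 | 2 | 3 | 4 | 5 | 6 | 7 | 8

second differences of R give the permutation w = (4, 8, 7, 1, 6, 2, 3, 5).

Rothe diagram D(w) (17 cells), 5 SE-corners (essential conditions):

[(2, 7, 1), (3, 3, 0), (3, 6, 1), (5, 3, 1), (5, 5, 2)]


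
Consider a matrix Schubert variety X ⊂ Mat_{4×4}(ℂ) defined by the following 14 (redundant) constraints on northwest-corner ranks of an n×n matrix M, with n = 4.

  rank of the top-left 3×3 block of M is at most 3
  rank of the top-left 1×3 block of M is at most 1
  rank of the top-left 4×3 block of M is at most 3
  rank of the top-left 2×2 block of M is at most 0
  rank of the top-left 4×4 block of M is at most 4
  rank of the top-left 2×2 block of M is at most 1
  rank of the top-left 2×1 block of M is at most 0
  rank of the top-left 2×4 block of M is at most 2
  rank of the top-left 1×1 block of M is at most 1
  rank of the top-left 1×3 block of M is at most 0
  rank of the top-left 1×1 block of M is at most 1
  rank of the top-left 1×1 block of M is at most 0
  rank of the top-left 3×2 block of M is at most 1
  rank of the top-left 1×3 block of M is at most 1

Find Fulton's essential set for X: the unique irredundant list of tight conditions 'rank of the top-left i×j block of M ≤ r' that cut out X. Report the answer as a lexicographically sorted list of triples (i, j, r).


Reconstructing r_w from the 14 given conditions:

  row 1: 0 0 0 1
  row 2: 0 0 1 2
  row 3: 1 1 2 3
  row 4: 1 2 3 4

hence w(1..4) = (4, 3, 1, 2).

2 SE-corners of the 5-cell Rothe diagram give Ess(w):

[(1, 3, 0), (2, 2, 0)]


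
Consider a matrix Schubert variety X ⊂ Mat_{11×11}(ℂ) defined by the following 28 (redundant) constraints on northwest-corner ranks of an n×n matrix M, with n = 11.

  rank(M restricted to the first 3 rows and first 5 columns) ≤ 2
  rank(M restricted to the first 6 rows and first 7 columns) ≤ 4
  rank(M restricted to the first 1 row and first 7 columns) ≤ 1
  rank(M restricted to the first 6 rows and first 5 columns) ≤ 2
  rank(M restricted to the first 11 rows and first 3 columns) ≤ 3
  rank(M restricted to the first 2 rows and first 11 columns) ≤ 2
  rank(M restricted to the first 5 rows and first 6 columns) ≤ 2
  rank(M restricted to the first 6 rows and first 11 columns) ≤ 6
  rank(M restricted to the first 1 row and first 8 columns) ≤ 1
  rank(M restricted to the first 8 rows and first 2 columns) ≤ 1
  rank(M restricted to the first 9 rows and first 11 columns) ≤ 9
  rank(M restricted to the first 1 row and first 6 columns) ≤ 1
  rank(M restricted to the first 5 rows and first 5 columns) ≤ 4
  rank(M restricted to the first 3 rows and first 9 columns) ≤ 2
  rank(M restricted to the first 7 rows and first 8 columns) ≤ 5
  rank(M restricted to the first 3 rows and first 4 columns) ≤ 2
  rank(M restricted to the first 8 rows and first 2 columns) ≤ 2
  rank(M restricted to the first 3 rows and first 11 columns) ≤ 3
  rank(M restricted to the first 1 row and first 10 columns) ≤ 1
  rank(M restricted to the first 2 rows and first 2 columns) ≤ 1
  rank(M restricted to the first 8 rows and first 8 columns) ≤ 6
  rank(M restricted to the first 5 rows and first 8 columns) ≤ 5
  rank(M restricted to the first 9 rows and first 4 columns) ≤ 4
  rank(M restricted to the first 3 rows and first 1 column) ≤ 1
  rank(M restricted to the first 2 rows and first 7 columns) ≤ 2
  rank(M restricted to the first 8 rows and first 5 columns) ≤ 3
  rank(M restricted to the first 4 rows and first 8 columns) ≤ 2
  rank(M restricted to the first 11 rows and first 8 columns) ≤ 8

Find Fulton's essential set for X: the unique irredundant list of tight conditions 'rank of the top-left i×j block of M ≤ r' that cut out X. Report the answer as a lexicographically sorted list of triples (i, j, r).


Propagating the 28 rank bounds to every northwest block:

  i=1: 1 | 1 | 1 | 1 | 1 | 1 | 1 | 1 | 1 | 1 | 1
  i=2: 1 | 1 | 2 | 2 | 2 | 2 | 2 | 2 | 2 | 2 | 2
  i=3: 1 | 1 | 2 | 2 | 2 | 2 | 2 | 2 | 2 | 3 | 3
  i=4: 1 | 1 | 2 | 2 | 2 | 2 | 2 | 2 | 3 | 4 | 4
  i=5: 1 | 1 | 2 | 2 | 2 | 2 | 3 | 3 | 4 | 5 | 5
  i=6: 1 | 1 | 2 | 2 | 2 | 3 | 4 | 4 | 5 | 6 | 6
  i=7: 1 | 1 | 2 | 3 | 3 | 4 | 5 | 5 | 6 | 7 | 7
  i=8: 1 | 1 | 2 | 3 | 3 | 4 | 5 | 6 | 7 | 8 | 8
  i=9: 1 | 2 | 3 | 4 | 4 | 5 | 6 | 7 | 8 | 9 | 9
  i=10: 1 | 2 | 3 | 4 | 5 | 6 | 7 | 8 | 9 | 10 | 10
  i=11: 1 | 2 | 3 | 4 | 5 | 6 | 7 | 8 | 9 | 10 | 11

reading off 1-entries of Δ²R: w = (1, 3, 10, 9, 7, 6, 4, 8, 2, 5, 11).

Fulton essential set (6 of the 24 Rothe cells):

[(3, 9, 2), (4, 8, 2), (5, 6, 2), (6, 5, 2), (8, 2, 1), (8, 5, 3)]


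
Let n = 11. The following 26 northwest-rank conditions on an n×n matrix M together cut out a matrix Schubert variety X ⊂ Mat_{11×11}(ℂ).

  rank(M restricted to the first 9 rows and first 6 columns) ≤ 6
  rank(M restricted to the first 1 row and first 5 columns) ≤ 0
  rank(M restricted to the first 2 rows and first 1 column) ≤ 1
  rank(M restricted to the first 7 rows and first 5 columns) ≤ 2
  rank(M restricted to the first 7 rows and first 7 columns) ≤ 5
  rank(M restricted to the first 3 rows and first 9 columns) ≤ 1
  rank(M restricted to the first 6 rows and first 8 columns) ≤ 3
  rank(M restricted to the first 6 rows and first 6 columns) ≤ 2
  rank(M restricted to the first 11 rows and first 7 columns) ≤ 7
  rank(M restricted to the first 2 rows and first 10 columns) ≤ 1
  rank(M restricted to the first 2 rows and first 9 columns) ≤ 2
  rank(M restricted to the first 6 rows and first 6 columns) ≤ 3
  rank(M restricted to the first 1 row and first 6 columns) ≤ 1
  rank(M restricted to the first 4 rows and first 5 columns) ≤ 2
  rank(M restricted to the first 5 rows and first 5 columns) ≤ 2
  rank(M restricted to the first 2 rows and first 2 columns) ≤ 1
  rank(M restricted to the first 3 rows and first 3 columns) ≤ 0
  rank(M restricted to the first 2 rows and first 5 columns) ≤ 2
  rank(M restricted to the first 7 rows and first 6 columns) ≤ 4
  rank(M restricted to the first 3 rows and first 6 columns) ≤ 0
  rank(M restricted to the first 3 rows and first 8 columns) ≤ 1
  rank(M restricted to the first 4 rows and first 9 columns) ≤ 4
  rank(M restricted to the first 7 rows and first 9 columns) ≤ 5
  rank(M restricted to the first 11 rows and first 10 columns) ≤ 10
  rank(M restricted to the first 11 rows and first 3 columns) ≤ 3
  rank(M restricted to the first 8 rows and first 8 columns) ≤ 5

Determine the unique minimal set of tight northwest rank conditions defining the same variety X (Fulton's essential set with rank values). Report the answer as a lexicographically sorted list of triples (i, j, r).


Propagating the 26 rank bounds to every northwest block:

  R[1]: 0 | 0 | 0 | 0 | 0 | 0 | 1 | 1 | 1 | 1 | 1
  R[2]: 0 | 0 | 0 | 0 | 0 | 0 | 1 | 1 | 1 | 1 | 2
  R[3]: 0 | 0 | 0 | 0 | 0 | 0 | 1 | 1 | 1 | 2 | 3
  R[4]: 1 | 1 | 1 | 1 | 1 | 1 | 2 | 2 | 2 | 3 | 4
  R[5]: 1 | 2 | 2 | 2 | 2 | 2 | 3 | 3 | 3 | 4 | 5
  R[6]: 1 | 2 | 2 | 2 | 2 | 2 | 3 | 3 | 4 | 5 | 6
  R[7]: 1 | 2 | 2 | 2 | 2 | 3 | 4 | 4 | 5 | 6 | 7
  R[8]: 1 | 2 | 3 | 3 | 3 | 4 | 5 | 5 | 6 | 7 | 8
  R[9]: 1 | 2 | 3 | 4 | 4 | 5 | 6 | 6 | 7 | 8 | 9
  R[10]: 1 | 2 | 3 | 4 | 5 | 6 | 7 | 7 | 8 | 9 | 10
  R[11]: 1 | 2 | 3 | 4 | 5 | 6 | 7 | 8 | 9 | 10 | 11

hence w(1..11) = (7, 11, 10, 1, 2, 9, 6, 3, 4, 5, 8).

ℓ(w)=31; the 6 essential cells (i,j,r):

[(2, 10, 1), (3, 6, 0), (3, 9, 1), (6, 6, 2), (6, 8, 3), (7, 5, 2)]


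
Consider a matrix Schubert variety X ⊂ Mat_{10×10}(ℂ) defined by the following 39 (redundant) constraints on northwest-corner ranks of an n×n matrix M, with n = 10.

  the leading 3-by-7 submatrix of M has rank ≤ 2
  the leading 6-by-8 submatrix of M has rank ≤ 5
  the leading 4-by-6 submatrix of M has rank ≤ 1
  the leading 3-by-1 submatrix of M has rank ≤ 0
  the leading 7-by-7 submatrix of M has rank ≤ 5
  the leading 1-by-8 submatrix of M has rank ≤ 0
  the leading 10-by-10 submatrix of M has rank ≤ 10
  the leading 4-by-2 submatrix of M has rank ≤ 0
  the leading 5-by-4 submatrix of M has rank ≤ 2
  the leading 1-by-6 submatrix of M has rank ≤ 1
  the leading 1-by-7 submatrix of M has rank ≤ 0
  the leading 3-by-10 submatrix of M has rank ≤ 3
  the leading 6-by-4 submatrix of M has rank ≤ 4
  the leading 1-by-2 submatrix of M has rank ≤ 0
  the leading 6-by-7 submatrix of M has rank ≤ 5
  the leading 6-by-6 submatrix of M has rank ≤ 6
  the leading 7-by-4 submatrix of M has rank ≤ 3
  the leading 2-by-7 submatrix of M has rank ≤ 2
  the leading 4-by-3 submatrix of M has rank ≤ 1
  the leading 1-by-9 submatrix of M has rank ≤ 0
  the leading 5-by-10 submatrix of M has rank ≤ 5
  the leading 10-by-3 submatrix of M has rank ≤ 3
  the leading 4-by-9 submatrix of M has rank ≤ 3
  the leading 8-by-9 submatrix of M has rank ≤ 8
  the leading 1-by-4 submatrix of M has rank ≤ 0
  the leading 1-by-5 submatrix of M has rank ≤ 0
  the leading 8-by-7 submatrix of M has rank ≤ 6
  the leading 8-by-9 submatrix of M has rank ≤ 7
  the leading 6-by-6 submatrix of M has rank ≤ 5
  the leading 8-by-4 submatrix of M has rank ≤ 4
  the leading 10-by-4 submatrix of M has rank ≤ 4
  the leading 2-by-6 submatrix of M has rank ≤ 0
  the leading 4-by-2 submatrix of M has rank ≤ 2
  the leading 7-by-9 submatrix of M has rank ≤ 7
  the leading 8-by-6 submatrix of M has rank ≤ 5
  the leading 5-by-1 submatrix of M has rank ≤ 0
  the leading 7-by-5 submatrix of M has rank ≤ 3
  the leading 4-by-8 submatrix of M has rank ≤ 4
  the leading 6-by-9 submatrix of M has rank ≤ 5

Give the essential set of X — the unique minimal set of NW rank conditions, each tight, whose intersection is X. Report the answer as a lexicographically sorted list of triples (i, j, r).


Computing R[i][j] = min implied NW-rank bound (n=10, 39 conditions):

  0 | 0 | 0 | 0 | 0 | 0 | 0 | 0 | 0 | 1
  0 | 0 | 0 | 0 | 0 | 0 | 1 | 1 | 1 | 2
  0 | 0 | 1 | 1 | 1 | 1 | 2 | 2 | 2 | 3
  0 | 0 | 1 | 1 | 1 | 1 | 2 | 3 | 3 | 4
  0 | 1 | 2 | 2 | 2 | 2 | 3 | 4 | 4 | 5
  1 | 2 | 3 | 3 | 3 | 3 | 4 | 5 | 5 | 6
  1 | 2 | 3 | 3 | 3 | 4 | 5 | 6 | 6 | 7
  1 | 2 | 3 | 4 | 4 | 5 | 6 | 7 | 7 | 8
  1 | 2 | 3 | 4 | 5 | 6 | 7 | 8 | 8 | 9
  1 | 2 | 3 | 4 | 5 | 6 | 7 | 8 | 9 | 10

hence w(1..10) = (10, 7, 3, 8, 2, 1, 6, 4, 5, 9).

|D(w)|=25, |Ess(w)|=6:

[(1, 9, 0), (2, 6, 0), (4, 2, 0), (4, 6, 1), (5, 1, 0), (7, 5, 3)]


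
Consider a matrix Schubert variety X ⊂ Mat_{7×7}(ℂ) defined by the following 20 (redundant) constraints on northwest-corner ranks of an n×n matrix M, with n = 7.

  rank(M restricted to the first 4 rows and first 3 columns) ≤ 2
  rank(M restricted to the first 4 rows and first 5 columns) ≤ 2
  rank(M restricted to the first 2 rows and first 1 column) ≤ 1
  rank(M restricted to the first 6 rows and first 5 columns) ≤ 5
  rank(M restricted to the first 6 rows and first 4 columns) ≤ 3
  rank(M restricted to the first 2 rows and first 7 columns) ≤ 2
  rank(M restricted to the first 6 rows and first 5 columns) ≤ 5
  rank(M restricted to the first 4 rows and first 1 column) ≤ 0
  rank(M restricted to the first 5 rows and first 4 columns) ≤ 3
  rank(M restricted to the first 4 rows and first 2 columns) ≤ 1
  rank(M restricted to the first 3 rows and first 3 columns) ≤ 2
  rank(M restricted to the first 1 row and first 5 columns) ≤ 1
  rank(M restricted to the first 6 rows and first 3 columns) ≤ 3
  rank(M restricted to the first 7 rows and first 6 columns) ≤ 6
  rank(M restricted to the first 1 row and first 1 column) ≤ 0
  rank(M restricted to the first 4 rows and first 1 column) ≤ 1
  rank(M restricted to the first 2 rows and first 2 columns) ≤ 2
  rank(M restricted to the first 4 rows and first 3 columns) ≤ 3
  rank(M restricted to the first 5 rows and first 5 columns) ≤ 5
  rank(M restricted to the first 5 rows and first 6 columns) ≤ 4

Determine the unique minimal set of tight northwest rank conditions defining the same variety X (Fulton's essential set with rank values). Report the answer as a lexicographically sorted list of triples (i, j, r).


Computing R[i][j] = min implied NW-rank bound (n=7, 20 conditions):

  0 | 1 | 1 | 1 | 1 | 1 | 1
  0 | 1 | 2 | 2 | 2 | 2 | 2
  0 | 1 | 2 | 2 | 2 | 3 | 3
  0 | 1 | 2 | 2 | 2 | 3 | 4
  1 | 2 | 3 | 3 | 3 | 4 | 5
  1 | 2 | 3 | 3 | 4 | 5 | 6
  1 | 2 | 3 | 4 | 5 | 6 | 7

the unique w with this rank table is (2, 3, 6, 7, 1, 5, 4).

Fulton essential set (3 of the 9 Rothe cells):

[(4, 1, 0), (4, 5, 2), (6, 4, 3)]


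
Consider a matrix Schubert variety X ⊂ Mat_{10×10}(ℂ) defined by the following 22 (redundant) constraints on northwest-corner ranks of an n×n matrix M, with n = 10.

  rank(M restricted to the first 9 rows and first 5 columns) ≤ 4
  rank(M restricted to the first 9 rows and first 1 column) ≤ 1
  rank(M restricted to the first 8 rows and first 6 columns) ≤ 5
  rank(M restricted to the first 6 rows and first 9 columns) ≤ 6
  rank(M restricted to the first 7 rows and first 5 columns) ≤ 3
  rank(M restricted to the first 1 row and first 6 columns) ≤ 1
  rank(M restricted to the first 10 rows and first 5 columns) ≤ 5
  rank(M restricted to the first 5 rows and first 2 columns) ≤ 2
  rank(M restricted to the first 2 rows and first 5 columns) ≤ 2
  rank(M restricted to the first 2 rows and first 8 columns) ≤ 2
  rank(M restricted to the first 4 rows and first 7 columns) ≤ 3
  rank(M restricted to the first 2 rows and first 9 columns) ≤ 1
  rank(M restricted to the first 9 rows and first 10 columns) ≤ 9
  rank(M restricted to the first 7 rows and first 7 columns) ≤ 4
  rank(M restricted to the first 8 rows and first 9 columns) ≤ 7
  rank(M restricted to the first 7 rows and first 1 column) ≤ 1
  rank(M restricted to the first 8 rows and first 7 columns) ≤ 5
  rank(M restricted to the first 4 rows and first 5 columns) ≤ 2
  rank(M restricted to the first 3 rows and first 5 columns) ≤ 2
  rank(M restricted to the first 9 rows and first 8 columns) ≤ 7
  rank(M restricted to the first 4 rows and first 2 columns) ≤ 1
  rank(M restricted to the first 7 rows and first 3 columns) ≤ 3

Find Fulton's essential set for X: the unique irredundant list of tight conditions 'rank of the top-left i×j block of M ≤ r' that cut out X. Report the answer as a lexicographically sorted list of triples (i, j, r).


Reconstructing r_w from the 22 given conditions:

  1 | 1 | 1 | 1 | 1 | 1 | 1 | 1 | 1 | 1
  1 | 1 | 1 | 1 | 1 | 1 | 1 | 1 | 1 | 2
  1 | 1 | 2 | 2 | 2 | 2 | 2 | 2 | 2 | 3
  1 | 1 | 2 | 2 | 2 | 3 | 3 | 3 | 3 | 4
  1 | 2 | 3 | 3 | 3 | 4 | 4 | 4 | 4 | 5
  1 | 2 | 3 | 3 | 3 | 4 | 4 | 5 | 5 | 6
  1 | 2 | 3 | 3 | 3 | 4 | 4 | 5 | 6 | 7
  1 | 2 | 3 | 4 | 4 | 5 | 5 | 6 | 7 | 8
  1 | 2 | 3 | 4 | 4 | 5 | 6 | 7 | 8 | 9
  1 | 2 | 3 | 4 | 5 | 6 | 7 | 8 | 9 | 10

second differences of R give the permutation w = (1, 10, 3, 6, 2, 8, 9, 4, 7, 5).

D(w) has 19 cells with 6 SE-corners; essential set:

[(2, 9, 1), (4, 2, 1), (4, 5, 2), (7, 5, 3), (7, 7, 4), (9, 5, 4)]


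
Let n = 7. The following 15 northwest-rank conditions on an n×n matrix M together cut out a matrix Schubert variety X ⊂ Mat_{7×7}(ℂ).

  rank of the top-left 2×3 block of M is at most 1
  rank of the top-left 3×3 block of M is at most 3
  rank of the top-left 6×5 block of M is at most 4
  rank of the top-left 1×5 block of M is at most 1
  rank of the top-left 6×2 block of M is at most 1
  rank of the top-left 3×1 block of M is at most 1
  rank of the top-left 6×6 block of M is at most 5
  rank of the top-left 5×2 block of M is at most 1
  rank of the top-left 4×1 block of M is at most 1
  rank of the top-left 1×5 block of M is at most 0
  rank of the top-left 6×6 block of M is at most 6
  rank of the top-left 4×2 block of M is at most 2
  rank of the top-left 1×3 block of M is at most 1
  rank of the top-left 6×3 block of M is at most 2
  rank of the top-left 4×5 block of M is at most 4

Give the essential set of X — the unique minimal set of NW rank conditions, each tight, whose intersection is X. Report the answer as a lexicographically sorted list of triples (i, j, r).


Reconstructing r_w from the 15 given conditions:

  row 1: 0  0  0  0  0  1  1
  row 2: 1  1  1  1  1  2  2
  row 3: 1  1  2  2  2  3  3
  row 4: 1  1  2  3  3  4  4
  row 5: 1  1  2  3  4  5  5
  row 6: 1  1  2  3  4  5  6
  row 7: 1  2  3  4  5  6  7

giving w = (6, 1, 3, 4, 5, 7, 2) via Δ²R.

Fulton essential set (2 of the 9 Rothe cells):

[(1, 5, 0), (6, 2, 1)]
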